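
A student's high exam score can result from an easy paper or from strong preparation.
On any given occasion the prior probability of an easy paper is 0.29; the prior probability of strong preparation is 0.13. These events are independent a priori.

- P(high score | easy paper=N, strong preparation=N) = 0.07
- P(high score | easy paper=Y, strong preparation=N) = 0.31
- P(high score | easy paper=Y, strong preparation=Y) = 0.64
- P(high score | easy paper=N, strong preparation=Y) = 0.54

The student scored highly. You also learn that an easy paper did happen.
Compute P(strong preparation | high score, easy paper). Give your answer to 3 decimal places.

P(strong preparation | high score, easy paper) ≈ 0.236

P(high score | easy paper) = 0.31·0.87 + 0.64·0.13 = 0.269700 + 0.083200 = 0.352900
The strong preparation-present share is 0.64·0.13 = 0.083200.
P(strong preparation | high score, easy paper) = 0.083200 / 0.352900 ≈ 0.236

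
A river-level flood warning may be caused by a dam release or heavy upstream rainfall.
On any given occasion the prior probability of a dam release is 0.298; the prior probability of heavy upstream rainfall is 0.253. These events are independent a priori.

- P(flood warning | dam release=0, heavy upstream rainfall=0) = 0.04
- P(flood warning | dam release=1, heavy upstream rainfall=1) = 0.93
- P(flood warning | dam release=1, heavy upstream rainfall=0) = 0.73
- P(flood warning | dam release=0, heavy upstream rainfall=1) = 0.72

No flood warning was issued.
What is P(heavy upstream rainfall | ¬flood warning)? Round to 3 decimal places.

P(¬flood warning) = 0.96*0.702*0.747 + 0.28*0.702*0.253 + 0.27*0.298*0.747 + 0.07*0.298*0.253 = 0.503418 + 0.049730 + 0.060104 + 0.005278 = 0.618530
Restricting to configurations with heavy upstream rainfall present: 0.049730 + 0.005278 = 0.055008.
So P(heavy upstream rainfall | ¬flood warning) = 0.055008/0.618530 ≈ 0.089.

P(heavy upstream rainfall | ¬flood warning) ≈ 0.089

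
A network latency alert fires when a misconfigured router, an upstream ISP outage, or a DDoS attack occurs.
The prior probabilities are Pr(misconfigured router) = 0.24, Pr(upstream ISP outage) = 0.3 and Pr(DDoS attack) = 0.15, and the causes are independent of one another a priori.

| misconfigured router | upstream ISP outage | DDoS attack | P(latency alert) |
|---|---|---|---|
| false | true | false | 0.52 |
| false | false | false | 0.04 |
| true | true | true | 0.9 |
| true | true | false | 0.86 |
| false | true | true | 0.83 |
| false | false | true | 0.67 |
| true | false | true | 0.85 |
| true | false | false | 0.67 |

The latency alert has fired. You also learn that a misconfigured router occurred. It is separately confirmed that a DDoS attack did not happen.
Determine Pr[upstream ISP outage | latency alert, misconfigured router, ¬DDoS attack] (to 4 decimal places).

P(latency alert | misconfigured router, ¬DDoS attack) = 0.67·0.7 + 0.86·0.3 = 0.469000 + 0.258000 = 0.727000
Of this, 0.258000 comes from 0.86·0.3 (the upstream ISP outage=true cases).
P(upstream ISP outage | latency alert, misconfigured router, ¬DDoS attack) = 0.258000 / 0.727000 ≈ 0.3549

Pr[upstream ISP outage | latency alert, misconfigured router, ¬DDoS attack] ≈ 0.3549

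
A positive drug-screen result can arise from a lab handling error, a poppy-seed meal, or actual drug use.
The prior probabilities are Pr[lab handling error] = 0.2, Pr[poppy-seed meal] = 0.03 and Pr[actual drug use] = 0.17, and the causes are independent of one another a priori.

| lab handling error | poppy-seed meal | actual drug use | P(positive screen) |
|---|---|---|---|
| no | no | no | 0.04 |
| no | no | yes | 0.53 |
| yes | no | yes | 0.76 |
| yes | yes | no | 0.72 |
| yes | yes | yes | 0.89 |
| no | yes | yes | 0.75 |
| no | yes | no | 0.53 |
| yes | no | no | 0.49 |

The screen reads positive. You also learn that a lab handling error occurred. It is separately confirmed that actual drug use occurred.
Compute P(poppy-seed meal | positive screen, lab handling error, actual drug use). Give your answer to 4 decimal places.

P(poppy-seed meal | positive screen, lab handling error, actual drug use) ≈ 0.0350

P(positive screen | lab handling error, actual drug use) = 0.76×0.97 + 0.89×0.03 = 0.737200 + 0.026700 = 0.763900
Of this, 0.026700 comes from 0.89×0.03 (the poppy-seed meal=true cases).
Hence the posterior is 0.026700/0.763900 ≈ 0.0350.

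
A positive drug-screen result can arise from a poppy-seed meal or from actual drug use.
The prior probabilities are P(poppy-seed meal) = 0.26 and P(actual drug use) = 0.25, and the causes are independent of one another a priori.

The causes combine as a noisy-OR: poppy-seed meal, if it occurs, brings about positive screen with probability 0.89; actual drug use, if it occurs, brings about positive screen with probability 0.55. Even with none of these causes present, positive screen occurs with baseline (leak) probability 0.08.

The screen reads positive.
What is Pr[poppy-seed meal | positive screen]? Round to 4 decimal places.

Under noisy-OR, P(positive screen | causes) = 1 − (1−0.08)·∏(1−qᵢ) over the active causes.
Sum P(positive screen|·) weighted by the priors over the 4 (poppy-seed meal, actual drug use) configurations:
  P(positive screen) = 0.08×0.74×0.75 + 0.586×0.74×0.25 + 0.8988×0.26×0.75 + 0.95446×0.26×0.25
        = 0.044400 + 0.108410 + 0.175266 + 0.062040 = 0.390116
The terms with poppy-seed meal present sum to 0.237306, so
  P(poppy-seed meal | positive screen) = 0.237306 / 0.390116 ≈ 0.6083

Pr[poppy-seed meal | positive screen] ≈ 0.6083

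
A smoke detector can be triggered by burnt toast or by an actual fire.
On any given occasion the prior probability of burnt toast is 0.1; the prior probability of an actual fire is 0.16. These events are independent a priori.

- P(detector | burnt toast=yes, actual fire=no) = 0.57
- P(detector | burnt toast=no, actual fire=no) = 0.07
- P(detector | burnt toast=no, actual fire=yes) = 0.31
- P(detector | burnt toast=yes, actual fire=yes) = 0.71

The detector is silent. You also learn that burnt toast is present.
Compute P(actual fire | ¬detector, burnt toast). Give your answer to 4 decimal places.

Enumerate both values of actual fire and weight by the priors:
  P(¬detector | burnt toast) = 0.43*0.84 + 0.29*0.16
        = 0.361200 + 0.046400 = 0.407600
Configurations with actual fire contribute 0.046400, so
  P(actual fire | ¬detector, burnt toast) = 0.046400 / 0.407600 ≈ 0.1138

P(actual fire | ¬detector, burnt toast) ≈ 0.1138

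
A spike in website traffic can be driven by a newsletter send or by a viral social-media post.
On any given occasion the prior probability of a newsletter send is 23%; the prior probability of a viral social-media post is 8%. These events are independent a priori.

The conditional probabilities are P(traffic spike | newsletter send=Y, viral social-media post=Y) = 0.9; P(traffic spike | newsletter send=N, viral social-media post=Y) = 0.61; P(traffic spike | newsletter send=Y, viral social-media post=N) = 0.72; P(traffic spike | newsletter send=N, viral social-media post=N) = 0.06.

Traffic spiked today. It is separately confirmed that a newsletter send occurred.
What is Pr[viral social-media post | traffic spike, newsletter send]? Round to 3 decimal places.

Pr[viral social-media post | traffic spike, newsletter send] ≈ 0.098

Weight on viral social-media post=true, given the evidence: 0.9×0.08 = 0.072000
The normalizing constant is 0.72×0.92 + 0.9×0.08 = 0.734400
P(viral social-media post | traffic spike, newsletter send) = 0.072000/0.734400 ≈ 0.098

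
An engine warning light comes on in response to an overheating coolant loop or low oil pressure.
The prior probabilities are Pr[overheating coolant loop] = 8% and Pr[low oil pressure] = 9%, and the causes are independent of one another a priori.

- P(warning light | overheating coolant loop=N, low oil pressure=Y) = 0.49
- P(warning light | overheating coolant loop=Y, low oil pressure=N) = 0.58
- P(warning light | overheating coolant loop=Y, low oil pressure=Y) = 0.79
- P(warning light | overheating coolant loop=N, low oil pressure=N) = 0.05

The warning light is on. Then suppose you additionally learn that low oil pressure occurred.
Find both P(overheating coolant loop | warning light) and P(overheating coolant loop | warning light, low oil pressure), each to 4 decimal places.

P(overheating coolant loop | warning light) ≈ 0.3676; P(overheating coolant loop | warning light, low oil pressure) ≈ 0.1230

Sum P(warning light|·) weighted by the priors over the 4 (overheating coolant loop, low oil pressure) configurations:
  P(warning light) = 0.05*0.92*0.91 + 0.49*0.92*0.09 + 0.58*0.08*0.91 + 0.79*0.08*0.09
        = 0.041860 + 0.040572 + 0.042224 + 0.005688 = 0.130344
The terms with overheating coolant loop present sum to 0.047912, so
  P(overheating coolant loop | warning light) = 0.047912 / 0.130344 ≈ 0.3676

Now condition on the additional information:
Sum P(warning light|·) weighted by the priors over both values of overheating coolant loop:
  P(warning light | low oil pressure) = 0.49×0.92 + 0.79×0.08
        = 0.450800 + 0.063200 = 0.514000
Keeping only the overheating coolant loop-present terms gives 0.063200, so
  P(overheating coolant loop | warning light, low oil pressure) = 0.063200 / 0.514000 ≈ 0.1230
— low oil pressure explains away the evidence for overheating coolant loop.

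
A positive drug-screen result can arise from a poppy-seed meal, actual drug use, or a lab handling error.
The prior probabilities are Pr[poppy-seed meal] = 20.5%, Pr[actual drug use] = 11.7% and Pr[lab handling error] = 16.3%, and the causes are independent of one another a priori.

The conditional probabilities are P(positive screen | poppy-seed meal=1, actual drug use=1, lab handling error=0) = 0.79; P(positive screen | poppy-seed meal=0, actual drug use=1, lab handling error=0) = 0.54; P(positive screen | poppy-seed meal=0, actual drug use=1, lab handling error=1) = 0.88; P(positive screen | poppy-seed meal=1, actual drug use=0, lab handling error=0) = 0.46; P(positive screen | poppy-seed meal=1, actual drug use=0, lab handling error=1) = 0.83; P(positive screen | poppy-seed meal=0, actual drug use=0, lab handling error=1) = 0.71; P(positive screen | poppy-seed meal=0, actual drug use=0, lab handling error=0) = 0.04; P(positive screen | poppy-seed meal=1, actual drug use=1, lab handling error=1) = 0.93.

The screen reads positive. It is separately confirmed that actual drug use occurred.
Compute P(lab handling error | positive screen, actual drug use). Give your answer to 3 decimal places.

P(lab handling error | positive screen, actual drug use) ≈ 0.227

Weight on lab handling error=true, given the evidence: 0.114035 + 0.031076 = 0.145111
Denominator P(positive screen | actual drug use): 0.54·0.795·0.837 + 0.88·0.795·0.163 + 0.79·0.205·0.837 + 0.93·0.205·0.163 = 0.639987
P(lab handling error | positive screen, actual drug use) = 0.145111/0.639987 ≈ 0.227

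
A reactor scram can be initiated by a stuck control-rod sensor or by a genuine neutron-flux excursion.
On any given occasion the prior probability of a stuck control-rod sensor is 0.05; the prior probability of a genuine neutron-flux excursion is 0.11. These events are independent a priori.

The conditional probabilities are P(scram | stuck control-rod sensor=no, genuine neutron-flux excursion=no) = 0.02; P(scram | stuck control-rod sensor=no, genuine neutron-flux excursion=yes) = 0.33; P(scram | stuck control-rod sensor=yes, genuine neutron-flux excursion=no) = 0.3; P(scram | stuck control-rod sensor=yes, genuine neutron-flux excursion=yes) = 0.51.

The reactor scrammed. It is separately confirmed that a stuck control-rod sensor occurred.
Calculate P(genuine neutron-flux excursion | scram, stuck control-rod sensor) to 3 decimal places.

P(genuine neutron-flux excursion | scram, stuck control-rod sensor) ≈ 0.174

By total probability over both values of genuine neutron-flux excursion:
  P(scram | stuck control-rod sensor) = 0.3·0.89 + 0.51·0.11
        = 0.267000 + 0.056100 = 0.323100
The terms with genuine neutron-flux excursion present sum to 0.056100, so
  P(genuine neutron-flux excursion | scram, stuck control-rod sensor) = 0.056100 / 0.323100 ≈ 0.174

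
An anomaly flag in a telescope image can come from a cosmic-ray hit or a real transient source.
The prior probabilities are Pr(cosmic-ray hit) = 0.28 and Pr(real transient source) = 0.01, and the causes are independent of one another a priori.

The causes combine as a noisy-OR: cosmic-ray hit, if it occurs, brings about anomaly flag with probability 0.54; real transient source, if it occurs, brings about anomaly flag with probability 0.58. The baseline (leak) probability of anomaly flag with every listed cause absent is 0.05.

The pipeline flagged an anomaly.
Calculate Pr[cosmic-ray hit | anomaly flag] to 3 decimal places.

Under noisy-OR, P(anomaly flag | causes) = 1 − (1−0.05)·∏(1−qᵢ) over the active causes.
Weight on cosmic-ray hit=true, given the evidence: 0.156064 + 0.002286 = 0.158350
Normalizer over all consistent configurations: 0.05*0.72*0.99 + 0.601*0.72*0.01 + 0.563*0.28*0.99 + 0.81646*0.28*0.01 = 0.198317
P(cosmic-ray hit | anomaly flag) = 0.158350/0.198317 ≈ 0.798

Pr[cosmic-ray hit | anomaly flag] ≈ 0.798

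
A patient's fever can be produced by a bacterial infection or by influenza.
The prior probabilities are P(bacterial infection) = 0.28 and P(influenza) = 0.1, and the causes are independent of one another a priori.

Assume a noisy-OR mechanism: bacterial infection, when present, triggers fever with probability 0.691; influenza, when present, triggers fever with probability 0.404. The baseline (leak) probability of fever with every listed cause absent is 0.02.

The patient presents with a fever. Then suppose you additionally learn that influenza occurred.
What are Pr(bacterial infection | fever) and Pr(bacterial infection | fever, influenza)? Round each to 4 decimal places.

Pr(bacterial infection | fever) ≈ 0.8224; Pr(bacterial infection | fever, influenza) ≈ 0.4338

Under noisy-OR, P(fever | causes) = 1 − (1−0.02)·∏(1−qᵢ) over the active causes.
Enumerate the 4 (bacterial infection, influenza) configurations and weight by the priors:
  P(fever) = 0.02*0.72*0.9 + 0.41592*0.72*0.1 + 0.69718*0.28*0.9 + 0.819519*0.28*0.1
        = 0.012960 + 0.029946 + 0.175689 + 0.022947 = 0.241542
The terms with bacterial infection present sum to 0.198636, so
  P(bacterial infection | fever) = 0.198636 / 0.241542 ≈ 0.8224

Now also conditioning on influenza=true:
Sum P(fever|·) weighted by the priors over both values of bacterial infection:
  P(fever | influenza) = 0.41592*0.72 + 0.819519*0.28
        = 0.299462 + 0.229465 = 0.528927
The terms with bacterial infection present sum to 0.229465, so
  P(bacterial infection | fever, influenza) = 0.229465 / 0.528927 ≈ 0.4338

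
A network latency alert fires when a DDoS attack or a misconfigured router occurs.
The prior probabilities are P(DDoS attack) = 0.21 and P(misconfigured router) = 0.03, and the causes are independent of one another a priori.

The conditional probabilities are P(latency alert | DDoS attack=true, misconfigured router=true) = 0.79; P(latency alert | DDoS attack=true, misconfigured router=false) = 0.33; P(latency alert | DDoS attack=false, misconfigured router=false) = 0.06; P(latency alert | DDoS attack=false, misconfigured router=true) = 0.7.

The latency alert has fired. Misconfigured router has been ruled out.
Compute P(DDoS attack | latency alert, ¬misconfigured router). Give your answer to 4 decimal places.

P(latency alert | ¬misconfigured router) = 0.06·0.79 + 0.33·0.21 = 0.047400 + 0.069300 = 0.116700
Of this, 0.069300 comes from 0.33·0.21 (the DDoS attack=true cases).
P(DDoS attack | latency alert, ¬misconfigured router) = 0.069300 / 0.116700 ≈ 0.5938

P(DDoS attack | latency alert, ¬misconfigured router) ≈ 0.5938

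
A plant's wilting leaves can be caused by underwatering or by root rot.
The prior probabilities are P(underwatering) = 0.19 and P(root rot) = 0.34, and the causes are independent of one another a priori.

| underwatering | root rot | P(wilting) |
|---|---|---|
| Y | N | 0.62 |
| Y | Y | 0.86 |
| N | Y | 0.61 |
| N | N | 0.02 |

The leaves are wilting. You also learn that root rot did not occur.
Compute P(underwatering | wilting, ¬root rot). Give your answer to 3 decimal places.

P(underwatering | wilting, ¬root rot) ≈ 0.879

P(wilting | ¬root rot) = 0.02·0.81 + 0.62·0.19 = 0.016200 + 0.117800 = 0.134000
Restricting to configurations with underwatering present: 0.62·0.19 = 0.117800.
Hence the posterior is 0.117800/0.134000 ≈ 0.879.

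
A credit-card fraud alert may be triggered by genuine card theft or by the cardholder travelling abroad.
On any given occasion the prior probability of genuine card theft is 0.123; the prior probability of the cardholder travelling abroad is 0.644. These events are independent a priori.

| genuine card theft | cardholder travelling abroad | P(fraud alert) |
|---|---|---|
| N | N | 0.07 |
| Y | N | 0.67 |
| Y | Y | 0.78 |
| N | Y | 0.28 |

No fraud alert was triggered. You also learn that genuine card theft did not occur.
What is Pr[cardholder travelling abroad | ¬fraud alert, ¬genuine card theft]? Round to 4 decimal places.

Numerator (weight on configurations with cardholder travelling abroad): 0.72·0.644 = 0.463680
Normalizer over all consistent configurations: 0.93·0.356 + 0.72·0.644 = 0.794760
P(cardholder travelling abroad | ¬fraud alert, ¬genuine card theft) = 0.463680/0.794760 ≈ 0.5834

Pr[cardholder travelling abroad | ¬fraud alert, ¬genuine card theft] ≈ 0.5834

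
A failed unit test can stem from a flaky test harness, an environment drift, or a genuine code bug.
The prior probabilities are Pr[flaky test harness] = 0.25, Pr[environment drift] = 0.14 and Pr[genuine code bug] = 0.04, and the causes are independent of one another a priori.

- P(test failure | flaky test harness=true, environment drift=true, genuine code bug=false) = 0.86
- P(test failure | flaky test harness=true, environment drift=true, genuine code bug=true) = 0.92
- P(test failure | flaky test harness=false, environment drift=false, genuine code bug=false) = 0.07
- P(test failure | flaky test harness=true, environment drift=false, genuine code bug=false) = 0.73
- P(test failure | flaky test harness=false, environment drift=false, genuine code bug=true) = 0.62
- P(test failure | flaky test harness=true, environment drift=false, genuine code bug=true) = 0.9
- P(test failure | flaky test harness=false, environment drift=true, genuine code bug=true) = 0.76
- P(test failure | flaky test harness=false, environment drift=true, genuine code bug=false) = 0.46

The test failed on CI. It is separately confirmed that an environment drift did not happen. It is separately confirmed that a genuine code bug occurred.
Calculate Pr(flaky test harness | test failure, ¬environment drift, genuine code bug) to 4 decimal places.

Pr(flaky test harness | test failure, ¬environment drift, genuine code bug) ≈ 0.3261

Sum P(test failure|·) weighted by the priors over both values of flaky test harness:
  P(test failure | ¬environment drift, genuine code bug) = 0.62·0.75 + 0.9·0.25
        = 0.465000 + 0.225000 = 0.690000
The terms with flaky test harness present sum to 0.225000, so
  P(flaky test harness | test failure, ¬environment drift, genuine code bug) = 0.225000 / 0.690000 ≈ 0.3261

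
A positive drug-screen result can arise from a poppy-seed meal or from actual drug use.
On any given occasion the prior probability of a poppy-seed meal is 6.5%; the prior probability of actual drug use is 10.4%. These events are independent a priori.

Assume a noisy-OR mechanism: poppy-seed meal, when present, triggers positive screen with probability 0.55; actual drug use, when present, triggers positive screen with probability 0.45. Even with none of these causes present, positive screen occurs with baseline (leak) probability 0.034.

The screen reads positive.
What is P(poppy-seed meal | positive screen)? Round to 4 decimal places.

Under noisy-OR, P(positive screen | causes) = 1 − (1−0.034)·∏(1−qᵢ) over the active causes.
P(positive screen) = 0.034*0.935*0.896 + 0.4687*0.935*0.104 + 0.5653*0.065*0.896 + 0.760915*0.065*0.104 = 0.028484 + 0.045576 + 0.032923 + 0.005144 = 0.112127
Restricting to configurations with poppy-seed meal present: 0.032923 + 0.005144 = 0.038067.
P(poppy-seed meal | positive screen) = 0.038067 / 0.112127 ≈ 0.3395

P(poppy-seed meal | positive screen) ≈ 0.3395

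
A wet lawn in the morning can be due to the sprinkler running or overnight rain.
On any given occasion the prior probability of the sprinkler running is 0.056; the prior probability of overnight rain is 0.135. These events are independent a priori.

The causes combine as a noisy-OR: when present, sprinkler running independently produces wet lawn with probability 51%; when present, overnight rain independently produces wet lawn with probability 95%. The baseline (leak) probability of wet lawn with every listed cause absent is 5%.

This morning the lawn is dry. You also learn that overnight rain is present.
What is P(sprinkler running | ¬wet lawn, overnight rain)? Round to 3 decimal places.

Under noisy-OR, P(wet lawn | causes) = 1 − (1−0.05)·∏(1−qᵢ) over the active causes.
Numerator (weight on configurations with sprinkler running): 0.023275*0.056 = 0.001303
Denominator P(¬wet lawn | overnight rain): 0.0475*0.944 + 0.023275*0.056 = 0.046143
Posterior = 0.001303 / 0.046143 ≈ 0.028

P(sprinkler running | ¬wet lawn, overnight rain) ≈ 0.028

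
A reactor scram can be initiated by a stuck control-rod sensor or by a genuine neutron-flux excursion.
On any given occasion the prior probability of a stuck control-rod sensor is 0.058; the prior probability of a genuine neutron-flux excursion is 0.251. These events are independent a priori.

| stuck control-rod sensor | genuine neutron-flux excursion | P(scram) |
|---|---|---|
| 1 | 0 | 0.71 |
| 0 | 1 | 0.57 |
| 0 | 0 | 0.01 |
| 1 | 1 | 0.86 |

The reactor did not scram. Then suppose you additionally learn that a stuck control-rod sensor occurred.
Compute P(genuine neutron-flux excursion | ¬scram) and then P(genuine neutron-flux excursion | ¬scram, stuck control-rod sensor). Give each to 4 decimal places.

Enumerate the 4 (stuck control-rod sensor, genuine neutron-flux excursion) configurations and weight by the priors:
  P(¬scram) = 0.99*0.942*0.749 + 0.43*0.942*0.251 + 0.29*0.058*0.749 + 0.14*0.058*0.251
        = 0.698502 + 0.101670 + 0.012598 + 0.002038 = 0.814808
Configurations with genuine neutron-flux excursion contribute 0.103708, so
  P(genuine neutron-flux excursion | ¬scram) = 0.103708 / 0.814808 ≈ 0.1273

Now also conditioning on stuck control-rod sensor=true:
P(¬scram | stuck control-rod sensor) = 0.29·0.749 + 0.14·0.251 = 0.217210 + 0.035140 = 0.252350
The genuine neutron-flux excursion-present share is 0.14·0.251 = 0.035140.
Hence the posterior is 0.035140/0.252350 ≈ 0.1393.

P(genuine neutron-flux excursion | ¬scram) ≈ 0.1273; P(genuine neutron-flux excursion | ¬scram, stuck control-rod sensor) ≈ 0.1393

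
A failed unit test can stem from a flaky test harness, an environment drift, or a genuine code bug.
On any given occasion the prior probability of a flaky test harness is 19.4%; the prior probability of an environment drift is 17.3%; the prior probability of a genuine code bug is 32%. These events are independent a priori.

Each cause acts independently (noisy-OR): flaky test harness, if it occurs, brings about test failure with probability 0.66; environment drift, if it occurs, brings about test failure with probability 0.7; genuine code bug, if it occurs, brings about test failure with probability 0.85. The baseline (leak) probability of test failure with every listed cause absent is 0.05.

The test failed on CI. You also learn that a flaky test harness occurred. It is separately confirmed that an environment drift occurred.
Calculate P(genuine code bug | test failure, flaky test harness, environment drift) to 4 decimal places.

P(genuine code bug | test failure, flaky test harness, environment drift) ≈ 0.3393

Under noisy-OR, P(test failure | causes) = 1 − (1−0.05)·∏(1−qᵢ) over the active causes.
Sum P(test failure|·) weighted by the priors over both values of genuine code bug:
  P(test failure | flaky test harness, environment drift) = 0.9031·0.68 + 0.985465·0.32
        = 0.614108 + 0.315349 = 0.929457
Configurations with genuine code bug contribute 0.315349, so
  P(genuine code bug | test failure, flaky test harness, environment drift) = 0.315349 / 0.929457 ≈ 0.3393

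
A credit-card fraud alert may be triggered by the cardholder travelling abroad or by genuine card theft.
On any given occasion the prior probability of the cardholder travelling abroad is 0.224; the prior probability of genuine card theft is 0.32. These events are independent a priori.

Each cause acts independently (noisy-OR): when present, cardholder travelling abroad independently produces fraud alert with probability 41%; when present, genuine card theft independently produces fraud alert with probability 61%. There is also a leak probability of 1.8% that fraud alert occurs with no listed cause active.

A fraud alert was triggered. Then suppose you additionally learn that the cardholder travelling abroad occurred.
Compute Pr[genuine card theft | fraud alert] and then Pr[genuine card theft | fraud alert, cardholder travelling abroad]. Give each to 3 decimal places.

Pr[genuine card theft | fraud alert] ≈ 0.739; Pr[genuine card theft | fraud alert, cardholder travelling abroad] ≈ 0.464

Under noisy-OR, P(fraud alert | causes) = 1 − (1−0.018)·∏(1−qᵢ) over the active causes.
P(fraud alert) = 0.018·0.776·0.68 + 0.61702·0.776·0.32 + 0.42062·0.224·0.68 + 0.774042·0.224·0.32 = 0.009498 + 0.153218 + 0.064069 + 0.055483 = 0.282268
Of this, 0.208701 comes from 0.153218 + 0.055483 (the genuine card theft=true cases).
P(genuine card theft | fraud alert) = 0.208701 / 0.282268 ≈ 0.739

Now condition on the additional information:
P(fraud alert | cardholder travelling abroad) = 0.42062×0.68 + 0.774042×0.32 = 0.286022 + 0.247693 = 0.533715
The genuine card theft-present share is 0.774042×0.32 = 0.247693.
Hence the posterior is 0.247693/0.533715 ≈ 0.464.
Conditioning on cardholder travelling abroad lowers the posterior on genuine card theft: the classic explaining-away effect in a common-effect structure.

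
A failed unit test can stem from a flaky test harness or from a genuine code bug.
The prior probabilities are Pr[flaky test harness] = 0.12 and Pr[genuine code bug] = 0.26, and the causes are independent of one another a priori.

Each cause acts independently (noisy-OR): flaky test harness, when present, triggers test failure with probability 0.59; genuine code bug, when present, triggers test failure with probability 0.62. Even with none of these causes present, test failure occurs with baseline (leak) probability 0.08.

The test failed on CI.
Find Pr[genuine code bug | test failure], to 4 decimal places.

Under noisy-OR, P(test failure | causes) = 1 − (1−0.08)·∏(1−qᵢ) over the active causes.
Enumerate the 4 (flaky test harness, genuine code bug) configurations and weight by the priors:
  P(test failure) = 0.08×0.88×0.74 + 0.6504×0.88×0.26 + 0.6228×0.12×0.74 + 0.856664×0.12×0.26
        = 0.052096 + 0.148812 + 0.055305 + 0.026728 = 0.282941
The terms with genuine code bug present sum to 0.175540, so
  P(genuine code bug | test failure) = 0.175540 / 0.282941 ≈ 0.6204

Pr[genuine code bug | test failure] ≈ 0.6204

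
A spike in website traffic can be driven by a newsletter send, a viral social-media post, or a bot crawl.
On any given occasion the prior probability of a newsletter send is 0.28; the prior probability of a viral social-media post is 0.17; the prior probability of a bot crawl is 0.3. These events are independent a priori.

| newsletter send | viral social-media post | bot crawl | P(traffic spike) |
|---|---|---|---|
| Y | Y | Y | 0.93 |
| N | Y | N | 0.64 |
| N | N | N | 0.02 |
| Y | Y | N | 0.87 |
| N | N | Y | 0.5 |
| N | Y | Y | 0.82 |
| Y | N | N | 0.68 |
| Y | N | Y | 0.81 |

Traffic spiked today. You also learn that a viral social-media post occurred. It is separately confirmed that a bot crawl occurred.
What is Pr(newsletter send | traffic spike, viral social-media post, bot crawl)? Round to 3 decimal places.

By total probability over both values of newsletter send:
  P(traffic spike | viral social-media post, bot crawl) = 0.82*0.72 + 0.93*0.28
        = 0.590400 + 0.260400 = 0.850800
Configurations with newsletter send contribute 0.260400, so
  P(newsletter send | traffic spike, viral social-media post, bot crawl) = 0.260400 / 0.850800 ≈ 0.306

Pr(newsletter send | traffic spike, viral social-media post, bot crawl) ≈ 0.306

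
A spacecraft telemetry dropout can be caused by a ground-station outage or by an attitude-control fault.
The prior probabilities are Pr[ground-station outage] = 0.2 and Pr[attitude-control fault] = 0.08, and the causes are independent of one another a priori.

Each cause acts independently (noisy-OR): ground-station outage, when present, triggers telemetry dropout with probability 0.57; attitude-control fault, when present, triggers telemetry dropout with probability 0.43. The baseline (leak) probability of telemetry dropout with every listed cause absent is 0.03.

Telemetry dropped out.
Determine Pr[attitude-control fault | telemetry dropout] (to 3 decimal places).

Pr[attitude-control fault | telemetry dropout] ≈ 0.240

Under noisy-OR, P(telemetry dropout | causes) = 1 − (1−0.03)·∏(1−qᵢ) over the active causes.
Sum P(telemetry dropout|·) weighted by the priors over the 4 (ground-station outage, attitude-control fault) configurations:
  P(telemetry dropout) = 0.03*0.8*0.92 + 0.4471*0.8*0.08 + 0.5829*0.2*0.92 + 0.762253*0.2*0.08
        = 0.022080 + 0.028614 + 0.107254 + 0.012196 = 0.170144
Keeping only the attitude-control fault-present terms gives 0.040810, so
  P(attitude-control fault | telemetry dropout) = 0.040810 / 0.170144 ≈ 0.240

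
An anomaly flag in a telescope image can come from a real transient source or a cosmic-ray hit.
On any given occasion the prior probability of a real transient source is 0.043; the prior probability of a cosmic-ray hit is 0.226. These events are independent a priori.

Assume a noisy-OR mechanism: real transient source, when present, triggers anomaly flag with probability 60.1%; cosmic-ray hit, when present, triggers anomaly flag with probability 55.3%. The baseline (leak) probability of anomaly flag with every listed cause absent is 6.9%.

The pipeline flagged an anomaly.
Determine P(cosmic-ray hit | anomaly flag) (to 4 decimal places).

P(cosmic-ray hit | anomaly flag) ≈ 0.6510

Under noisy-OR, P(anomaly flag | causes) = 1 − (1−0.069)·∏(1−qᵢ) over the active causes.
Sum P(anomaly flag|·) weighted by the priors over the 4 (real transient source, cosmic-ray hit) configurations:
  P(anomaly flag) = 0.069×0.957×0.774 + 0.583843×0.957×0.226 + 0.628531×0.043×0.774 + 0.833953×0.043×0.226
        = 0.051110 + 0.126275 + 0.020919 + 0.008104 = 0.206408
Keeping only the cosmic-ray hit-present terms gives 0.134379, so
  P(cosmic-ray hit | anomaly flag) = 0.134379 / 0.206408 ≈ 0.6510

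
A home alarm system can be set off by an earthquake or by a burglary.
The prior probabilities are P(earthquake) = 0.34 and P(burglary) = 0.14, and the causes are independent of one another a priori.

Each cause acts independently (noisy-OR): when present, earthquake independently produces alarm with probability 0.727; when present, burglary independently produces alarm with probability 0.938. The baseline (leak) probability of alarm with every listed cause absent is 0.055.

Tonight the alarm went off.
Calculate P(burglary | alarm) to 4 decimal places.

Under noisy-OR, P(alarm | causes) = 1 − (1−0.055)·∏(1−qᵢ) over the active causes.
Weight on burglary=true, given the evidence: 0.086986 + 0.046839 = 0.133825
Denominator P(alarm): 0.055*0.66*0.86 + 0.94141*0.66*0.14 + 0.742015*0.34*0.86 + 0.984005*0.34*0.14 = 0.382008
Posterior = 0.133825 / 0.382008 ≈ 0.3503

P(burglary | alarm) ≈ 0.3503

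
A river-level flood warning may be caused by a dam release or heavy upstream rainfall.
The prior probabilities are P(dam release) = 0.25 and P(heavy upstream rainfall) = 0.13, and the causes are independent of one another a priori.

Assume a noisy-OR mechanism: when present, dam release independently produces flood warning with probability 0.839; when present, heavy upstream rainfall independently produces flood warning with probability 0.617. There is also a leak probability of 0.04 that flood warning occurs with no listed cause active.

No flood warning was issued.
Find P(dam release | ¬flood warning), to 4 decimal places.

P(dam release | ¬flood warning) ≈ 0.0509

Under noisy-OR, P(flood warning | causes) = 1 − (1−0.04)·∏(1−qᵢ) over the active causes.
Numerator (weight on configurations with dam release): 0.033617 + 0.001924 = 0.035541
Normalizer over all consistent configurations: 0.96*0.75*0.87 + 0.36768*0.75*0.13 + 0.15456*0.25*0.87 + 0.059196*0.25*0.13 = 0.697790
P(dam release | ¬flood warning) = 0.035541/0.697790 ≈ 0.0509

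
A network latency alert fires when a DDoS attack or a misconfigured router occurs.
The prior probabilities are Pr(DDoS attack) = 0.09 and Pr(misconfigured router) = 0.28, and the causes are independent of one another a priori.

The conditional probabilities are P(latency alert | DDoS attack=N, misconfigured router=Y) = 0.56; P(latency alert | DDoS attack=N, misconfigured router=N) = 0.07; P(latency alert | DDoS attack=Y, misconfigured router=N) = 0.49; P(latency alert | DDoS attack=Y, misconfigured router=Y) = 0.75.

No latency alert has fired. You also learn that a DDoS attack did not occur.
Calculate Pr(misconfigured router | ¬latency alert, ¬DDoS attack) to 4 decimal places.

Pr(misconfigured router | ¬latency alert, ¬DDoS attack) ≈ 0.1554

Enumerate both values of misconfigured router and weight by the priors:
  P(¬latency alert | ¬DDoS attack) = 0.93×0.72 + 0.44×0.28
        = 0.669600 + 0.123200 = 0.792800
The terms with misconfigured router present sum to 0.123200, so
  P(misconfigured router | ¬latency alert, ¬DDoS attack) = 0.123200 / 0.792800 ≈ 0.1554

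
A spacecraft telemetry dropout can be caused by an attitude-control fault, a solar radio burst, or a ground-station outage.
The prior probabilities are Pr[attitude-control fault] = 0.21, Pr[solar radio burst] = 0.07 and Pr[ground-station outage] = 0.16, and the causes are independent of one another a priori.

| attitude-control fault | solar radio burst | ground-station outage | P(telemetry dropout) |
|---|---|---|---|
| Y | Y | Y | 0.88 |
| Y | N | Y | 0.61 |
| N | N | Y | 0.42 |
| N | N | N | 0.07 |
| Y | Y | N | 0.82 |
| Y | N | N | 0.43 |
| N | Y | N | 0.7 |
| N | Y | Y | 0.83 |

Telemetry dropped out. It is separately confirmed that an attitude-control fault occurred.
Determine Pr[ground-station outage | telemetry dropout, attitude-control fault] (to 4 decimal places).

Pr[ground-station outage | telemetry dropout, attitude-control fault] ≈ 0.2076

Weight on ground-station outage=true, given the evidence: 0.090768 + 0.009856 = 0.100624
The normalizing constant is 0.43*0.93*0.84 + 0.61*0.93*0.16 + 0.82*0.07*0.84 + 0.88*0.07*0.16 = 0.484756
Posterior = 0.100624 / 0.484756 ≈ 0.2076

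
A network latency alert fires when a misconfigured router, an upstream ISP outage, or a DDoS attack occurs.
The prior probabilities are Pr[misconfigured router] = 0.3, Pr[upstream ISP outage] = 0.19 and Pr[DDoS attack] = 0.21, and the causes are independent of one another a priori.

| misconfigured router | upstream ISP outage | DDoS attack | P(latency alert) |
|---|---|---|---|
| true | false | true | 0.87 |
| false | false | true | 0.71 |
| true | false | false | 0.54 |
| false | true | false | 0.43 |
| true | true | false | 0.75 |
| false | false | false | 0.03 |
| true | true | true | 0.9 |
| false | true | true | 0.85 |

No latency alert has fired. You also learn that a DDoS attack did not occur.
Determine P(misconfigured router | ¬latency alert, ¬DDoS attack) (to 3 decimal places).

P(misconfigured router | ¬latency alert, ¬DDoS attack) ≈ 0.168

Sum P(¬latency alert|·) weighted by the priors over the 4 (misconfigured router, upstream ISP outage) configurations:
  P(¬latency alert | ¬DDoS attack) = 0.97·0.7·0.81 + 0.57·0.7·0.19 + 0.46·0.3·0.81 + 0.25·0.3·0.19
        = 0.549990 + 0.075810 + 0.111780 + 0.014250 = 0.751830
Configurations with misconfigured router contribute 0.126030, so
  P(misconfigured router | ¬latency alert, ¬DDoS attack) = 0.126030 / 0.751830 ≈ 0.168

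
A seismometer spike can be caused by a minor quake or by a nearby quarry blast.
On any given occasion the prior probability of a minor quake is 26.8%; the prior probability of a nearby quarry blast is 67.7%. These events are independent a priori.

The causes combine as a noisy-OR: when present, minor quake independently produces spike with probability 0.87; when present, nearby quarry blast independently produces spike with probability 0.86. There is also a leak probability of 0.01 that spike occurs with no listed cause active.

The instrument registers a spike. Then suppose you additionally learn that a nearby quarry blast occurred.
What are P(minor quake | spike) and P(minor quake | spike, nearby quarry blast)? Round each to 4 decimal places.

P(minor quake | spike) ≈ 0.3714; P(minor quake | spike, nearby quarry blast) ≈ 0.2945

Under noisy-OR, P(spike | causes) = 1 − (1−0.01)·∏(1−qᵢ) over the active causes.
For the numerator, keep only minor quake=true terms: 0.075423 + 0.178167 = 0.253590
Denominator P(spike): 0.01*0.732*0.323 + 0.8614*0.732*0.677 + 0.8713*0.268*0.323 + 0.981982*0.268*0.677 = 0.682833
P(minor quake | spike) = 0.253590/0.682833 ≈ 0.3714

Now also conditioning on nearby quarry blast=true:
For the numerator, keep only minor quake=true terms: 0.981982·0.268 = 0.263171
The normalizing constant is 0.8614·0.732 + 0.981982·0.268 = 0.893716
Posterior = 0.263171 / 0.893716 ≈ 0.2945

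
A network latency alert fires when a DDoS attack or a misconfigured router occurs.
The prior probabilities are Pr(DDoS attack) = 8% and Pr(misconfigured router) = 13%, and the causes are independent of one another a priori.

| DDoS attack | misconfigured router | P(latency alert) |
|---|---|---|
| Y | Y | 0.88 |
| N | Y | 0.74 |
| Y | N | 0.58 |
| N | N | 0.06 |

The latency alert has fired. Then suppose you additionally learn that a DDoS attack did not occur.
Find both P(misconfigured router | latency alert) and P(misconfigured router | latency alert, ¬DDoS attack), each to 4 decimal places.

P(latency alert) = 0.06×0.92×0.87 + 0.74×0.92×0.13 + 0.58×0.08×0.87 + 0.88×0.08×0.13 = 0.048024 + 0.088504 + 0.040368 + 0.009152 = 0.186048
Of this, 0.097656 comes from 0.088504 + 0.009152 (the misconfigured router=true cases).
P(misconfigured router | latency alert) = 0.097656 / 0.186048 ≈ 0.5249

Now also conditioning on DDoS attack≠true:
For the numerator, keep only misconfigured router=true terms: 0.74×0.13 = 0.096200
The normalizing constant is 0.06×0.87 + 0.74×0.13 = 0.148400
Posterior = 0.096200 / 0.148400 ≈ 0.6482

P(misconfigured router | latency alert) ≈ 0.5249; P(misconfigured router | latency alert, ¬DDoS attack) ≈ 0.6482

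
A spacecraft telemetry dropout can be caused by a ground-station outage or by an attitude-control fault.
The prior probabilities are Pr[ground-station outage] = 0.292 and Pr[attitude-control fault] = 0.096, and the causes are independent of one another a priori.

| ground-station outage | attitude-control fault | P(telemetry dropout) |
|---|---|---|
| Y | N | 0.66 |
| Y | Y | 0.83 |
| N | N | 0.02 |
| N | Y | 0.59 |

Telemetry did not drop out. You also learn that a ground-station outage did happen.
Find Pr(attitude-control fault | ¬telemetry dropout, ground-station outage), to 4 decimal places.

Pr(attitude-control fault | ¬telemetry dropout, ground-station outage) ≈ 0.0504

P(¬telemetry dropout | ground-station outage) = 0.34×0.904 + 0.17×0.096 = 0.307360 + 0.016320 = 0.323680
The attitude-control fault-present share is 0.17×0.096 = 0.016320.
Hence the posterior is 0.016320/0.323680 ≈ 0.0504.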